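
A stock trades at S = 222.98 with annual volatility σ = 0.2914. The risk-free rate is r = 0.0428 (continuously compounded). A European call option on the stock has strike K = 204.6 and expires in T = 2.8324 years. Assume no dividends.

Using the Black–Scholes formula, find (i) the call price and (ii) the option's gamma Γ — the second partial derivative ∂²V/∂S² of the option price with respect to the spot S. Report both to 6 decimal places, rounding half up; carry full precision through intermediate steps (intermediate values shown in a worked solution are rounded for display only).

σ√T = 0.2914·√2.8324 = 0.490418
d₁ = (ln(S/K) + (r+σ²/2)T) / (σ√T) = (ln(222.98/204.6) + (0.0428+0.2914²/2)·2.8324) / 0.490418 = (0.086025 + 0.241482) / 0.490418 = 0.667811
d₂ = d₁ − σ√T = 0.667811 − 0.490418 = 0.177393
e^{−rT} = e^{−0.0428·2.8324} = 0.885833
N(d₁) = 0.747873,  N(d₂) = 0.570400
Call price V = S·N(d₁) − K·e^{−rT}·N(d₂) = 166.760728 − 103.380150 = 63.380578
φ(d₁) = (1/√(2π))·e^{−d₁²/2} = 0.319204
Γ = φ(d₁) / (S·σ·√T) = 0.002919

price = 63.380578
Γ = 0.002919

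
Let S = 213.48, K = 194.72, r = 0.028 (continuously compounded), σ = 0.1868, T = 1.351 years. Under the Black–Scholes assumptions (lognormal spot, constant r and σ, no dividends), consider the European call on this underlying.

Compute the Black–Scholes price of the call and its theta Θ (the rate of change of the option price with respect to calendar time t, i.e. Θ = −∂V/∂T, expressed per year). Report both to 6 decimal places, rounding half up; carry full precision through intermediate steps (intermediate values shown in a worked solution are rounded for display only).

σ√T = 0.1868·√1.351 = 0.217122
d₁ = (ln(S/K) + (r+σ²/2)T) / (σ√T) = (ln(213.48/194.72) + (0.028+0.1868²/2)·1.351) / 0.217122 = (0.091981 + 0.061399) / 0.217122 = 0.706420
d₂ = d₁ − σ√T = 0.706420 − 0.217122 = 0.489298
e^{−rT} = e^{−0.028·1.351} = 0.962879
N(d₁) = 0.760037,  N(d₂) = 0.687685
Call price V = S·N(d₁) − K·e^{−rT}·N(d₂) = 162.252595 − 128.935145 = 33.317450
φ(d₁) = (1/√(2π))·e^{−d₁²/2} = 0.310847
Θ = −S·φ(d₁)·σ/(2√T) − r·K·e^{−rT}·N(d₂) = −5.332411 − 3.610184 = -8.942595

price = 33.317450
Θ = -8.942595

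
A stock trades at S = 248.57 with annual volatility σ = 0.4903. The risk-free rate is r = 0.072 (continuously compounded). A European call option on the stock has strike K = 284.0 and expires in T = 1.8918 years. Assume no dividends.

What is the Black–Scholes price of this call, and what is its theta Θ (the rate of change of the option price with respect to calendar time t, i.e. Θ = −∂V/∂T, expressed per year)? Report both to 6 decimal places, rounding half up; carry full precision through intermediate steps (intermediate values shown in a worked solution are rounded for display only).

σ√T = 0.4903·√1.8918 = 0.674372
d₁ = (ln(S/K) + (r+σ²/2)T) / (σ√T) = (ln(248.57/284.0) + (0.072+0.4903²/2)·1.8918) / 0.674372 = (-0.133250 + 0.363598) / 0.674372 = 0.341575
d₂ = d₁ − σ√T = 0.341575 − 0.674372 = -0.332797
e^{−rT} = e^{−0.072·1.8918} = 0.872660
N(d₁) = 0.633665,  N(d₂) = 0.369644
Call price V = S·N(d₁) − K·e^{−rT}·N(d₂) = 157.510019 − 91.610801 = 65.899218
φ(d₁) = (1/√(2π))·e^{−d₁²/2} = 0.376335
Θ = −S·φ(d₁)·σ/(2√T) − r·K·e^{−rT}·N(d₂) = −16.673153 − 6.595978 = -23.269131

price = 65.899218
Θ = -23.269131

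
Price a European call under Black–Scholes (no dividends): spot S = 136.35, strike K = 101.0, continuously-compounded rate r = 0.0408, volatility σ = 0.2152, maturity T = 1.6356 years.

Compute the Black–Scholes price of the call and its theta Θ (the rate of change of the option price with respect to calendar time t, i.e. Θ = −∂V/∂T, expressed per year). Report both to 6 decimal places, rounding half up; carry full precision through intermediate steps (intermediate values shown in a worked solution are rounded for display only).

price = 43.186901
Θ = -4.960018

σ√T = 0.2152·√1.6356 = 0.275221
d₁ = (ln(S/K) + (r+σ²/2)T) / (σ√T) = (ln(136.35/101.0) + (0.0408+0.2152²/2)·1.6356) / 0.275221 = (0.300105 + 0.104606) / 0.275221 = 1.470494
d₂ = d₁ − σ√T = 1.470494 − 0.275221 = 1.195274
e^{−rT} = e^{−0.0408·1.6356} = 0.935445
N(d₁) = 0.929286,  N(d₂) = 0.884010
Call price V = S·N(d₁) − K·e^{−rT}·N(d₂) = 126.708153 − 83.521252 = 43.186901
φ(d₁) = (1/√(2π))·e^{−d₁²/2} = 0.135320
Θ = −S·φ(d₁)·σ/(2√T) − r·K·e^{−rT}·N(d₂) = −1.552350 − 3.407667 = -4.960018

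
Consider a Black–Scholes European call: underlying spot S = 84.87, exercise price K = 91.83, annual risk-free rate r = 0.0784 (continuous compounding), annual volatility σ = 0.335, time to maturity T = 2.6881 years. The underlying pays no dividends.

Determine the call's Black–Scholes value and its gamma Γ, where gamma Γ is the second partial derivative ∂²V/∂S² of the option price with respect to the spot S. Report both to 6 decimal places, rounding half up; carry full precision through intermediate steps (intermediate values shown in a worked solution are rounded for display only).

σ√T = 0.335·√2.6881 = 0.549247
d₁ = (ln(S/K) + (r+σ²/2)T) / (σ√T) = (ln(84.87/91.83) + (0.0784+0.335²/2)·2.6881) / 0.549247 = (-0.078818 + 0.361583) / 0.549247 = 0.514823
d₂ = d₁ − σ√T = 0.514823 − 0.549247 = -0.034424
e^{−rT} = e^{−0.0784·2.6881} = 0.809979
N(d₁) = 0.696662,  N(d₂) = 0.486269
Call price V = S·N(d₁) − K·e^{−rT}·N(d₂) = 59.125663 − 36.168901 = 22.956762
φ(d₁) = (1/√(2π))·e^{−d₁²/2} = 0.349427
Γ = φ(d₁) / (S·σ·√T) = 0.007496

price = 22.956762
Γ = 0.007496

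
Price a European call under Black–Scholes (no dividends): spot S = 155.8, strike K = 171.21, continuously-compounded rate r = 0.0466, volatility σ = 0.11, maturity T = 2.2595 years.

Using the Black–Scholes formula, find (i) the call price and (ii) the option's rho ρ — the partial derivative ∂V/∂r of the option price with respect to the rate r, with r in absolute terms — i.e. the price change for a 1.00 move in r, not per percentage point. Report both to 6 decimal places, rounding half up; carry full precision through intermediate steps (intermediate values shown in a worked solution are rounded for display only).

price = 11.082223
ρ = 171.829905

σ√T = 0.11·√2.2595 = 0.165348
d₁ = (ln(S/K) + (r+σ²/2)T) / (σ√T) = (ln(155.8/171.21) + (0.0466+0.11²/2)·2.2595) / 0.165348 = (-0.094318 + 0.118963) / 0.165348 = 0.149049
d₂ = d₁ − σ√T = 0.149049 − 0.165348 = -0.016299
e^{−rT} = e^{−0.0466·2.2595} = 0.900061
N(d₁) = 0.559242,  N(d₂) = 0.493498
Call price V = S·N(d₁) − K·e^{−rT}·N(d₂) = 87.129979 − 76.047756 = 11.082223
ρ = K·T·e^{−rT}·N(d₂) = 171.829905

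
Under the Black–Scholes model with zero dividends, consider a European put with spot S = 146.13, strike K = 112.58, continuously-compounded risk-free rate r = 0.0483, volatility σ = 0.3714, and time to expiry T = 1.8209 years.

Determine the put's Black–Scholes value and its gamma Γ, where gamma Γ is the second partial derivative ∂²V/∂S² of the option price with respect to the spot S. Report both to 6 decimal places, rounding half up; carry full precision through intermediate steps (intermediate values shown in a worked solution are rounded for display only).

price = 8.694913
Γ = 0.003481

σ√T = 0.3714·√1.8209 = 0.501170
d₁ = (ln(S/K) + (r+σ²/2)T) / (σ√T) = (ln(146.13/112.58) + (0.0483+0.3714²/2)·1.8209) / 0.501170 = (0.260833 + 0.213535) / 0.501170 = 0.946521
d₂ = d₁ − σ√T = 0.946521 − 0.501170 = 0.445351
e^{−rT} = e^{−0.0483·1.8209} = 0.915807
N(−d₁) = 0.171942,  N(−d₂) = 0.328033
Put price V = K·e^{−rT}·N(−d₂) − S·N(−d₁) = 33.820730 − 25.125817 = 8.694913
φ(d₁) = (1/√(2π))·e^{−d₁²/2} = 0.254899
Γ = φ(d₁) / (S·σ·√T) = 0.003481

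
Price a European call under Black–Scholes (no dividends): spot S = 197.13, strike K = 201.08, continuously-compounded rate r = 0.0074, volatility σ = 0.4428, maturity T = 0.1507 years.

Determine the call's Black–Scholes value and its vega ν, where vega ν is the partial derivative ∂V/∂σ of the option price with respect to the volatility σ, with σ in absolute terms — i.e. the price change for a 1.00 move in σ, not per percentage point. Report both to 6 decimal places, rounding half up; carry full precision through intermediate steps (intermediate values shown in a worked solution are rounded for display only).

price = 11.847061
ν = 30.521420

σ√T = 0.4428·√0.1507 = 0.171895
d₁ = (ln(S/K) + (r+σ²/2)T) / (σ√T) = (ln(197.13/201.08) + (0.0074+0.4428²/2)·0.1507) / 0.171895 = (-0.019839 + 0.015889) / 0.171895 = -0.022980
d₂ = d₁ − σ√T = -0.022980 − 0.171895 = -0.194876
e^{−rT} = e^{−0.0074·0.1507} = 0.998885
N(d₁) = 0.490833,  N(d₂) = 0.422745
Call price V = S·N(d₁) − K·e^{−rT}·N(d₂) = 96.757895 − 84.910834 = 11.847061
φ(d₁) = (1/√(2π))·e^{−d₁²/2} = 0.398837
ν = S·φ(d₁)·√T = 30.521420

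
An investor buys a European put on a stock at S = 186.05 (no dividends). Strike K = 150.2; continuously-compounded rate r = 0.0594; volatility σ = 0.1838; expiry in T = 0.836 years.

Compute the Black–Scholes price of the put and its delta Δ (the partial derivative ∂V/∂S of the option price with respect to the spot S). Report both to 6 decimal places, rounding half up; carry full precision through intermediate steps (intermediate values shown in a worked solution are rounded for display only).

σ√T = 0.1838·√0.836 = 0.168054
d₁ = (ln(S/K) + (r+σ²/2)T) / (σ√T) = (ln(186.05/150.2) + (0.0594+0.1838²/2)·0.836) / 0.168054 = (0.214048 + 0.063779) / 0.168054 = 1.653203
d₂ = d₁ − σ√T = 1.653203 − 0.168054 = 1.485149
e^{−rT} = e^{−0.0594·0.836} = 0.951554
N(−d₁) = 0.049145,  N(−d₂) = 0.068752
Put price V = K·e^{−rT}·N(−d₂) − S·N(−d₁) = 9.826306 − 9.143394 = 0.682913
Δ = −N(−d₁) = -0.049145

price = 0.682913
Δ = -0.049145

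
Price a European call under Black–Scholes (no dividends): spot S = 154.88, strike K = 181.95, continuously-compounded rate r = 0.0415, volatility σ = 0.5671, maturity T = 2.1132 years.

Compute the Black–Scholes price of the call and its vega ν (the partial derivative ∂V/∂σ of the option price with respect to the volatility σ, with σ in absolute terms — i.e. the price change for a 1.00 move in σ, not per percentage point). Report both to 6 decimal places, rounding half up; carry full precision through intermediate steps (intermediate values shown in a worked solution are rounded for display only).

price = 45.712256
ν = 85.250359

σ√T = 0.5671·√2.1132 = 0.824385
d₁ = (ln(S/K) + (r+σ²/2)T) / (σ√T) = (ln(154.88/181.95) + (0.0415+0.5671²/2)·2.1132) / 0.824385 = (-0.161081 + 0.427503) / 0.824385 = 0.323176
d₂ = d₁ − σ√T = 0.323176 − 0.824385 = -0.501208
e^{−rT} = e^{−0.0415·2.1132} = 0.916038
N(d₁) = 0.626719,  N(d₂) = 0.308112
Call price V = S·N(d₁) − K·e^{−rT}·N(d₂) = 97.066259 − 51.354003 = 45.712256
φ(d₁) = (1/√(2π))·e^{−d₁²/2} = 0.378644
ν = S·φ(d₁)·√T = 85.250359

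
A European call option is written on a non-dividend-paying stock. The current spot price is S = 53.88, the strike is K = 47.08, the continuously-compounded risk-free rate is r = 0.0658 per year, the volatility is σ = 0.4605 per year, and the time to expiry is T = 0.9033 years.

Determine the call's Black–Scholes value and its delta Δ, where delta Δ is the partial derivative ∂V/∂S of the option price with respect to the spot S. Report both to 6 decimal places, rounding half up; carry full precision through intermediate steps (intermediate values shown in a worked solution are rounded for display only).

price = 14.076394
Δ = 0.746299

σ√T = 0.4605·√0.9033 = 0.437669
d₁ = (ln(S/K) + (r+σ²/2)T) / (σ√T) = (ln(53.88/47.08) + (0.0658+0.4605²/2)·0.9033) / 0.437669 = (0.134911 + 0.155214) / 0.437669 = 0.662888
d₂ = d₁ − σ√T = 0.662888 − 0.437669 = 0.225219
e^{−rT} = e^{−0.0658·0.9033} = 0.942295
N(d₁) = 0.746299,  N(d₂) = 0.589095
Call price V = S·N(d₁) − K·e^{−rT}·N(d₂) = 40.210574 − 26.134180 = 14.076394
Δ = N(d₁) = 0.746299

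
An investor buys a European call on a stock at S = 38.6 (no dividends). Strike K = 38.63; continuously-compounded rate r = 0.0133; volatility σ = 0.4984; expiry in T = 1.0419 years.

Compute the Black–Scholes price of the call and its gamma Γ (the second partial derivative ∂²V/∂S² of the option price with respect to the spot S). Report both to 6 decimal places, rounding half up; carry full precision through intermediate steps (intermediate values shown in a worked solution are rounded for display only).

price = 7.953359
Γ = 0.019534

σ√T = 0.4984·√1.0419 = 0.508734
d₁ = (ln(S/K) + (r+σ²/2)T) / (σ√T) = (ln(38.6/38.63) + (0.0133+0.4984²/2)·1.0419) / 0.508734 = (-0.000777 + 0.143263) / 0.508734 = 0.280079
d₂ = d₁ − σ√T = 0.280079 − 0.508734 = -0.228656
e^{−rT} = e^{−0.0133·1.0419} = 0.986238
N(d₁) = 0.610291,  N(d₂) = 0.409568
Call price V = S·N(d₁) − K·e^{−rT}·N(d₂) = 23.557250 − 15.603891 = 7.953359
φ(d₁) = (1/√(2π))·e^{−d₁²/2} = 0.383598
Γ = φ(d₁) / (S·σ·√T) = 0.019534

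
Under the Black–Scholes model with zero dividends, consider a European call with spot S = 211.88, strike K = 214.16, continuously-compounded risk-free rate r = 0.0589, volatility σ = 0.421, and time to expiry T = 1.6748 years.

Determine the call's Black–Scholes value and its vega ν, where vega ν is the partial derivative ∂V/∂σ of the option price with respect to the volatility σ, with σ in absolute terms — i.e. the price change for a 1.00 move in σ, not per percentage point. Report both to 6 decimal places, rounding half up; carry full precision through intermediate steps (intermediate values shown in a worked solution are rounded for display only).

σ√T = 0.421·√1.6748 = 0.544833
d₁ = (ln(S/K) + (r+σ²/2)T) / (σ√T) = (ln(211.88/214.16) + (0.0589+0.421²/2)·1.6748) / 0.544833 = (-0.010703 + 0.247067) / 0.544833 = 0.433828
d₂ = d₁ − σ√T = 0.433828 − 0.544833 = -0.111005
e^{−rT} = e^{−0.0589·1.6748} = 0.906064
N(d₁) = 0.667793,  N(d₂) = 0.455806
Call price V = S·N(d₁) − K·e^{−rT}·N(d₂) = 141.492065 − 88.445814 = 53.046252
φ(d₁) = (1/√(2π))·e^{−d₁²/2} = 0.363113
ν = S·φ(d₁)·√T = 99.566421

price = 53.046252
ν = 99.566421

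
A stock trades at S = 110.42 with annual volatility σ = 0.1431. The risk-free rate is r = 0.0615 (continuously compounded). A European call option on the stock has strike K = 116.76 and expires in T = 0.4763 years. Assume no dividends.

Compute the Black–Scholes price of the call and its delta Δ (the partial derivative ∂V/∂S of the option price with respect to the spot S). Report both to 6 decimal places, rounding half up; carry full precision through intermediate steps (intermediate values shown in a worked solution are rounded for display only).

σ√T = 0.1431·√0.4763 = 0.098760
d₁ = (ln(S/K) + (r+σ²/2)T) / (σ√T) = (ln(110.42/116.76) + (0.0615+0.1431²/2)·0.4763) / 0.098760 = (-0.055829 + 0.034169) / 0.098760 = -0.219321
d₂ = d₁ − σ√T = -0.219321 − 0.098760 = -0.318081
e^{−rT} = e^{−0.0615·0.4763} = 0.971132
N(d₁) = 0.413200,  N(d₂) = 0.375212
Call price V = S·N(d₁) − K·e^{−rT}·N(d₂) = 45.625548 − 42.545058 = 3.080490
Δ = N(d₁) = 0.413200

price = 3.080490
Δ = 0.413200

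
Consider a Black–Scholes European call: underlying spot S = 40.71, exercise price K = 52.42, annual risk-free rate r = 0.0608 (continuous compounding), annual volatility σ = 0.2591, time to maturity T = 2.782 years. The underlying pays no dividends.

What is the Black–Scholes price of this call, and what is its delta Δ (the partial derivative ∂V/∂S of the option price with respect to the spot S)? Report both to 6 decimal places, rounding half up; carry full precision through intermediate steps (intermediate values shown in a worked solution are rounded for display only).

σ√T = 0.2591·√2.782 = 0.432161
d₁ = (ln(S/K) + (r+σ²/2)T) / (σ√T) = (ln(40.71/52.42) + (0.0608+0.2591²/2)·2.782) / 0.432161 = (-0.252814 + 0.262527) / 0.432161 = 0.022475
d₂ = d₁ − σ√T = 0.022475 − 0.432161 = -0.409686
e^{−rT} = e^{−0.0608·2.782} = 0.844386
N(d₁) = 0.508966,  N(d₂) = 0.341018
Call price V = S·N(d₁) − K·e^{−rT}·N(d₂) = 20.719987 − 15.094384 = 5.625603
Δ = N(d₁) = 0.508966

price = 5.625603
Δ = 0.508966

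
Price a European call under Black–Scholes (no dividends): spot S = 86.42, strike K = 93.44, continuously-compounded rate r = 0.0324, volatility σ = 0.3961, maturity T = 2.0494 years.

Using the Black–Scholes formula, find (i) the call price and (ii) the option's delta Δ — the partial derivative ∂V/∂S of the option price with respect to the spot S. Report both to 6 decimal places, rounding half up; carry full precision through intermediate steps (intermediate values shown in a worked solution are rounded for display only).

σ√T = 0.3961·√2.0494 = 0.567046
d₁ = (ln(S/K) + (r+σ²/2)T) / (σ√T) = (ln(86.42/93.44) + (0.0324+0.3961²/2)·2.0494) / 0.567046 = (-0.078100 + 0.227171) / 0.567046 = 0.262890
d₂ = d₁ − σ√T = 0.262890 − 0.567046 = -0.304156
e^{−rT} = e^{−0.0324·2.0494} = 0.935756
N(d₁) = 0.603682,  N(d₂) = 0.380505
Call price V = S·N(d₁) − K·e^{−rT}·N(d₂) = 52.170226 − 33.270192 = 18.900034
Δ = N(d₁) = 0.603682

price = 18.900034
Δ = 0.603682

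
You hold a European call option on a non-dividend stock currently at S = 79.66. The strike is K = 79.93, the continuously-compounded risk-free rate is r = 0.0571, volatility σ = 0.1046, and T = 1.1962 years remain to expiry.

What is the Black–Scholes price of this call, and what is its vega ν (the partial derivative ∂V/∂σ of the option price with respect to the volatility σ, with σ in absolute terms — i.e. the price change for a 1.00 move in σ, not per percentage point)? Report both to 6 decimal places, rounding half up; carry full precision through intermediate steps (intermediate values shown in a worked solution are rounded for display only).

price = 6.574172
ν = 28.596919

σ√T = 0.1046·√1.1962 = 0.114402
d₁ = (ln(S/K) + (r+σ²/2)T) / (σ√T) = (ln(79.66/79.93) + (0.0571+0.1046²/2)·1.1962) / 0.114402 = (-0.003384 + 0.074847) / 0.114402 = 0.624668
d₂ = d₁ − σ√T = 0.624668 − 0.114402 = 0.510266
e^{−rT} = e^{−0.0571·1.1962} = 0.933977
N(d₁) = 0.733905,  N(d₂) = 0.695067
Call price V = S·N(d₁) − K·e^{−rT}·N(d₂) = 58.462911 − 51.888739 = 6.574172
φ(d₁) = (1/√(2π))·e^{−d₁²/2} = 0.328229
ν = S·φ(d₁)·√T = 28.596919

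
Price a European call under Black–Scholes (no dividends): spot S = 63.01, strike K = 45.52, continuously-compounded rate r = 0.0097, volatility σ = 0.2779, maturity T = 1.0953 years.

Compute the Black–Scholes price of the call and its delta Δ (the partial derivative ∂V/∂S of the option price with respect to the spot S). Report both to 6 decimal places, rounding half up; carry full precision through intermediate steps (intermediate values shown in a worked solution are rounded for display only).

σ√T = 0.2779·√1.0953 = 0.290841
d₁ = (ln(S/K) + (r+σ²/2)T) / (σ√T) = (ln(63.01/45.52) + (0.0097+0.2779²/2)·1.0953) / 0.290841 = (0.325142 + 0.052919) / 0.290841 = 1.299888
d₂ = d₁ − σ√T = 1.299888 − 0.290841 = 1.009047
e^{−rT} = e^{−0.0097·1.0953} = 0.989432
N(d₁) = 0.903180,  N(d₂) = 0.843524
Call price V = S·N(d₁) − K·e^{−rT}·N(d₂) = 56.909390 − 37.991424 = 18.917966
Δ = N(d₁) = 0.903180

price = 18.917966
Δ = 0.903180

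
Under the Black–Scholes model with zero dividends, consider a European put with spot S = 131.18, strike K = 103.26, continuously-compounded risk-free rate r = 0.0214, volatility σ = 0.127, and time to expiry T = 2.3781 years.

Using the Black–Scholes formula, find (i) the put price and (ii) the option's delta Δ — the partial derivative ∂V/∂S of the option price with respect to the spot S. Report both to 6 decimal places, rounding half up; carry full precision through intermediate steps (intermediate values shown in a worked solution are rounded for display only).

σ√T = 0.127·√2.3781 = 0.195848
d₁ = (ln(S/K) + (r+σ²/2)T) / (σ√T) = (ln(131.18/103.26) + (0.0214+0.127²/2)·2.3781) / 0.195848 = (0.239320 + 0.070070) / 0.195848 = 1.579746
d₂ = d₁ − σ√T = 1.579746 − 0.195848 = 1.383898
e^{−rT} = e^{−0.0214·2.3781} = 0.950382
N(−d₁) = 0.057083,  N(−d₂) = 0.083195
Put price V = K·e^{−rT}·N(−d₂) − S·N(−d₁) = 8.164440 − 7.488082 = 0.676358
Δ = −N(−d₁) = -0.057083

price = 0.676358
Δ = -0.057083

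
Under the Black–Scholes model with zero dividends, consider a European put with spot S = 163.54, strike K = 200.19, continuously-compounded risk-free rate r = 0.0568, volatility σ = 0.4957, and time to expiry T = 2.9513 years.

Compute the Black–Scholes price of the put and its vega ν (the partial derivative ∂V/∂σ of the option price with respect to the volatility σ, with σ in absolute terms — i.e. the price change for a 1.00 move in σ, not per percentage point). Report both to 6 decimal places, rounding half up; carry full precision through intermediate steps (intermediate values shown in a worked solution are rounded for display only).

price = 57.793339
ν = 104.069279

σ√T = 0.4957·√2.9513 = 0.851580
d₁ = (ln(S/K) + (r+σ²/2)T) / (σ√T) = (ln(163.54/200.19) + (0.0568+0.4957²/2)·2.9513) / 0.851580 = (-0.202209 + 0.530228) / 0.851580 = 0.385189
d₂ = d₁ − σ√T = 0.385189 − 0.851580 = -0.466392
e^{−rT} = e^{−0.0568·2.9513} = 0.845663
N(−d₁) = 0.350049,  N(−d₂) = 0.679532
Put price V = K·e^{−rT}·N(−d₂) − S·N(−d₁) = 115.040327 − 57.246988 = 57.793339
φ(d₁) = (1/√(2π))·e^{−d₁²/2} = 0.370418
ν = S·φ(d₁)·√T = 104.069279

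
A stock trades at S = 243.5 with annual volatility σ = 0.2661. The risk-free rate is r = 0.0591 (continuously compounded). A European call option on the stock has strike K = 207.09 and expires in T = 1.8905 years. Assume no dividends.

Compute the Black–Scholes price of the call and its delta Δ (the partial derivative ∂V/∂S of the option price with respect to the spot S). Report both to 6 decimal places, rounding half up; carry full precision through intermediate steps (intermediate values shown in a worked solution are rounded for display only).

price = 68.429518
Δ = 0.824069

σ√T = 0.2661·√1.8905 = 0.365875
d₁ = (ln(S/K) + (r+σ²/2)T) / (σ√T) = (ln(243.5/207.09) + (0.0591+0.2661²/2)·1.8905) / 0.365875 = (0.161963 + 0.178661) / 0.365875 = 0.930985
d₂ = d₁ − σ√T = 0.930985 − 0.365875 = 0.565109
e^{−rT} = e^{−0.0591·1.8905} = 0.894287
N(d₁) = 0.824069,  N(d₂) = 0.714000
Call price V = S·N(d₁) − K·e^{−rT}·N(d₂) = 200.660867 − 132.231349 = 68.429518
Δ = N(d₁) = 0.824069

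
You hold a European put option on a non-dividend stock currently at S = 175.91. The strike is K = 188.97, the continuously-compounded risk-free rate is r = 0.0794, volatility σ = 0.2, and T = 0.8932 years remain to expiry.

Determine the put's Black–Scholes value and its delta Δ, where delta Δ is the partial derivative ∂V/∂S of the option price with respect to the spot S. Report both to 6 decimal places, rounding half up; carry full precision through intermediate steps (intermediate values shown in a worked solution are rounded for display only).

price = 13.311118
Δ = -0.463814

σ√T = 0.2·√0.8932 = 0.189019
d₁ = (ln(S/K) + (r+σ²/2)T) / (σ√T) = (ln(175.91/188.97) + (0.0794+0.2²/2)·0.8932) / 0.189019 = (-0.071616 + 0.088784) / 0.189019 = 0.090829
d₂ = d₁ − σ√T = 0.090829 − 0.189019 = -0.098190
e^{−rT} = e^{−0.0794·0.8932} = 0.931536
N(−d₁) = 0.463814,  N(−d₂) = 0.539109
Put price V = K·e^{−rT}·N(−d₂) − S·N(−d₁) = 94.900700 − 81.589582 = 13.311118
Δ = −N(−d₁) = -0.463814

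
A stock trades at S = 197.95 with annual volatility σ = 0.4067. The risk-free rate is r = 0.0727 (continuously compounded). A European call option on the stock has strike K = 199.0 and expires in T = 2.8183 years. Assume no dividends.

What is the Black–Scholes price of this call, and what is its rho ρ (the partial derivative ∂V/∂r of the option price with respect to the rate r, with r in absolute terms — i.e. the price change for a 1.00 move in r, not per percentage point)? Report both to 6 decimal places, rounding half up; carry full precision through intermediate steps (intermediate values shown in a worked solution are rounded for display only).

σ√T = 0.4067·√2.8183 = 0.682760
d₁ = (ln(S/K) + (r+σ²/2)T) / (σ√T) = (ln(197.95/199.0) + (0.0727+0.4067²/2)·2.8183) / 0.682760 = (-0.005290 + 0.437971) / 0.682760 = 0.633723
d₂ = d₁ − σ√T = 0.633723 − 0.682760 = -0.049037
e^{−rT} = e^{−0.0727·2.8183} = 0.814737
N(d₁) = 0.736869,  N(d₂) = 0.480445
Call price V = S·N(d₁) − K·e^{−rT}·N(d₂) = 145.863250 − 77.895796 = 67.967454
ρ = K·T·e^{−rT}·N(d₂) = 219.533722

price = 67.967454
ρ = 219.533722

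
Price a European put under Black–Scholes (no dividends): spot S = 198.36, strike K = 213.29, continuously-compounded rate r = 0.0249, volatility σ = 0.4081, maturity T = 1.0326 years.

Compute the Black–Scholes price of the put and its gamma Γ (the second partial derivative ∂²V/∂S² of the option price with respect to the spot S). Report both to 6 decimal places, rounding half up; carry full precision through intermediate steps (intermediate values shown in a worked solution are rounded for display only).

σ√T = 0.4081·√1.0326 = 0.414699
d₁ = (ln(S/K) + (r+σ²/2)T) / (σ√T) = (ln(198.36/213.29) + (0.0249+0.4081²/2)·1.0326) / 0.414699 = (-0.072569 + 0.111699) / 0.414699 = 0.094358
d₂ = d₁ − σ√T = 0.094358 − 0.414699 = -0.320341
e^{−rT} = e^{−0.0249·1.0326} = 0.974616
N(−d₁) = 0.462412,  N(−d₂) = 0.625645
Put price V = K·e^{−rT}·N(−d₂) − S·N(−d₁) = 130.056489 − 91.724137 = 38.332352
φ(d₁) = (1/√(2π))·e^{−d₁²/2} = 0.397170
Γ = φ(d₁) / (S·σ·√T) = 0.004828

price = 38.332352
Γ = 0.004828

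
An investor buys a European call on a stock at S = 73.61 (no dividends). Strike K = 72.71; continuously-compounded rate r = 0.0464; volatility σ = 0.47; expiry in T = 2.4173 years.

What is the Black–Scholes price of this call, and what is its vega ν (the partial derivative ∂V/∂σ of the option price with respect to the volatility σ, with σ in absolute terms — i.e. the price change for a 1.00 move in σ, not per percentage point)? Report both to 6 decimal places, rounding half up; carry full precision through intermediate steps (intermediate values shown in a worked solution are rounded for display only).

price = 24.343044
ν = 39.554613

σ√T = 0.47·√2.4173 = 0.730740
d₁ = (ln(S/K) + (r+σ²/2)T) / (σ√T) = (ln(73.61/72.71) + (0.0464+0.47²/2)·2.4173) / 0.730740 = (0.012302 + 0.379154) / 0.730740 = 0.535697
d₂ = d₁ − σ√T = 0.535697 − 0.730740 = -0.195043
e^{−rT} = e^{−0.0464·2.4173} = 0.893899
N(d₁) = 0.703916,  N(d₂) = 0.422679
Call price V = S·N(d₁) − K·e^{−rT}·N(d₂) = 51.815258 − 27.472214 = 24.343044
φ(d₁) = (1/√(2π))·e^{−d₁²/2} = 0.345617
ν = S·φ(d₁)·√T = 39.554613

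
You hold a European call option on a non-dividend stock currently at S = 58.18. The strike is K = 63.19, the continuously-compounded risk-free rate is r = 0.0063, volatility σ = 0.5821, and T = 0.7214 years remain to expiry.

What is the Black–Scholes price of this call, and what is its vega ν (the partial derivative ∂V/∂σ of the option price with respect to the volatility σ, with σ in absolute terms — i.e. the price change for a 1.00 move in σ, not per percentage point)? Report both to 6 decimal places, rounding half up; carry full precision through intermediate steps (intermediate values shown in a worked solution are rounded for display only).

σ√T = 0.5821·√0.7214 = 0.494408
d₁ = (ln(S/K) + (r+σ²/2)T) / (σ√T) = (ln(58.18/63.19) + (0.0063+0.5821²/2)·0.7214) / 0.494408 = (-0.082604 + 0.126765) / 0.494408 = 0.089319
d₂ = d₁ − σ√T = 0.089319 − 0.494408 = -0.405089
e^{−rT} = e^{−0.0063·0.7214} = 0.995465
N(d₁) = 0.535586,  N(d₂) = 0.342706
Call price V = S·N(d₁) − K·e^{−rT}·N(d₂) = 31.160387 − 21.557398 = 9.602989
φ(d₁) = (1/√(2π))·e^{−d₁²/2} = 0.397354
ν = S·φ(d₁)·√T = 19.635387

price = 9.602989
ν = 19.635387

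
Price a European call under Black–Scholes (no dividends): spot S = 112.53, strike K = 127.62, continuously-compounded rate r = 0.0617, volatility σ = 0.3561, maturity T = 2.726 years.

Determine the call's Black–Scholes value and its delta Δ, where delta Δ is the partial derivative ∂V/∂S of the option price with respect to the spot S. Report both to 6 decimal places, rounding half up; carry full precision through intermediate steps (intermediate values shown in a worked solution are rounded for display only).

σ√T = 0.3561·√2.726 = 0.587943
d₁ = (ln(S/K) + (r+σ²/2)T) / (σ√T) = (ln(112.53/127.62) + (0.0617+0.3561²/2)·2.726) / 0.587943 = (-0.125837 + 0.341032) / 0.587943 = 0.366014
d₂ = d₁ − σ√T = 0.366014 − 0.587943 = -0.221929
e^{−rT} = e^{−0.0617·2.726} = 0.845190
N(d₁) = 0.642823,  N(d₂) = 0.412185
Call price V = S·N(d₁) − K·e^{−rT}·N(d₂) = 72.336835 − 44.459526 = 27.877309
Δ = N(d₁) = 0.642823

price = 27.877309
Δ = 0.642823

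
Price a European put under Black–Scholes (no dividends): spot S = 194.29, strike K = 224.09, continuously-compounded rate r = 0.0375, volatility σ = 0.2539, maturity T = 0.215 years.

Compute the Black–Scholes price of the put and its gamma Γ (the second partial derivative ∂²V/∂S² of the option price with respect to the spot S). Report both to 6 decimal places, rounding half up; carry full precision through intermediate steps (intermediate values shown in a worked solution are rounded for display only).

σ√T = 0.2539·√0.215 = 0.117729
d₁ = (ln(S/K) + (r+σ²/2)T) / (σ√T) = (ln(194.29/224.09) + (0.0375+0.2539²/2)·0.215) / 0.117729 = (-0.142696 + 0.014993) / 0.117729 = -1.084727
d₂ = d₁ − σ√T = -1.084727 − 0.117729 = -1.202455
e^{−rT} = e^{−0.0375·0.215} = 0.991970
N(−d₁) = 0.860979,  N(−d₂) = 0.885406
Put price V = K·e^{−rT}·N(−d₂) − S·N(−d₁) = 196.817474 − 167.279546 = 29.537927
φ(d₁) = (1/√(2π))·e^{−d₁²/2} = 0.221517
Γ = φ(d₁) / (S·σ·√T) = 0.009684

price = 29.537927
Γ = 0.009684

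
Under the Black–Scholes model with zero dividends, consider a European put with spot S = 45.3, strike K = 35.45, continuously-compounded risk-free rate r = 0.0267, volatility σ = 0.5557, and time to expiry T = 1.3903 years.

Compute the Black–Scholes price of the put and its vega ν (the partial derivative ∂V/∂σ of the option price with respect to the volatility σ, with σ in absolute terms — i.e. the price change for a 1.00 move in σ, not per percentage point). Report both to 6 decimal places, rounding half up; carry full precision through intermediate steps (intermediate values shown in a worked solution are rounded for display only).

price = 5.523697
ν = 15.982511

σ√T = 0.5557·√1.3903 = 0.655231
d₁ = (ln(S/K) + (r+σ²/2)T) / (σ√T) = (ln(45.3/35.45) + (0.0267+0.5557²/2)·1.3903) / 0.655231 = (0.245184 + 0.251785) / 0.655231 = 0.758463
d₂ = d₁ − σ√T = 0.758463 − 0.655231 = 0.103232
e^{−rT} = e^{−0.0267·1.3903} = 0.963560
N(−d₁) = 0.224087,  N(−d₂) = 0.458889
Put price V = K·e^{−rT}·N(−d₂) − S·N(−d₁) = 15.674832 − 10.151135 = 5.523697
φ(d₁) = (1/√(2π))·e^{−d₁²/2} = 0.299221
ν = S·φ(d₁)·√T = 15.982511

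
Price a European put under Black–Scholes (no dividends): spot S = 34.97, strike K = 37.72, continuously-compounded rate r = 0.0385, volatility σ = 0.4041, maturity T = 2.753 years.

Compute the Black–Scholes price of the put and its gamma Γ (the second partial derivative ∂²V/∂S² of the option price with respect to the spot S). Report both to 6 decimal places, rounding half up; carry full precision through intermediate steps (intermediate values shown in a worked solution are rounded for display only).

price = 8.531929
Γ = 0.015827

σ√T = 0.4041·√2.753 = 0.670489
d₁ = (ln(S/K) + (r+σ²/2)T) / (σ√T) = (ln(34.97/37.72) + (0.0385+0.4041²/2)·2.753) / 0.670489 = (-0.075700 + 0.330769) / 0.670489 = 0.380422
d₂ = d₁ − σ√T = 0.380422 − 0.670489 = -0.290068
e^{−rT} = e^{−0.0385·2.753} = 0.899433
N(−d₁) = 0.351816,  N(−d₂) = 0.614118
Put price V = K·e^{−rT}·N(−d₂) − S·N(−d₁) = 20.834943 − 12.303014 = 8.531929
φ(d₁) = (1/√(2π))·e^{−d₁²/2} = 0.371094
Γ = φ(d₁) / (S·σ·√T) = 0.015827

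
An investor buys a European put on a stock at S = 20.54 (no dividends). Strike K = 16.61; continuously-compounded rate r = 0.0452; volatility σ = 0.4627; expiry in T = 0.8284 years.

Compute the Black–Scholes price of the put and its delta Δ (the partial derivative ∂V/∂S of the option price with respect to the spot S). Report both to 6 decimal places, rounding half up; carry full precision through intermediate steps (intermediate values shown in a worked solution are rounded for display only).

price = 1.286647
Δ = -0.210768

σ√T = 0.4627·√0.8284 = 0.421133
d₁ = (ln(S/K) + (r+σ²/2)T) / (σ√T) = (ln(20.54/16.61) + (0.0452+0.4627²/2)·0.8284) / 0.421133 = (0.212369 + 0.126120) / 0.421133 = 0.803759
d₂ = d₁ − σ√T = 0.803759 − 0.421133 = 0.382626
e^{−rT} = e^{−0.0452·0.8284} = 0.963249
N(−d₁) = 0.210768,  N(−d₂) = 0.350999
Put price V = K·e^{−rT}·N(−d₂) − S·N(−d₁) = 5.615825 − 4.329178 = 1.286647
Δ = −N(−d₁) = -0.210768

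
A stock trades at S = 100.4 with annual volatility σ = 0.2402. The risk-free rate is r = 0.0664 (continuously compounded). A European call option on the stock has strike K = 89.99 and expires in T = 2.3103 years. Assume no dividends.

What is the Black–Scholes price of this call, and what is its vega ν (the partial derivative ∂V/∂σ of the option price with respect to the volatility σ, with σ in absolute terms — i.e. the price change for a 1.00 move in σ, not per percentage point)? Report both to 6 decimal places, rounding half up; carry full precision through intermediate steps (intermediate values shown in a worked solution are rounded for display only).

price = 27.604938
ν = 40.512877

σ√T = 0.2402·√2.3103 = 0.365096
d₁ = (ln(S/K) + (r+σ²/2)T) / (σ√T) = (ln(100.4/89.99) + (0.0664+0.2402²/2)·2.3103) / 0.365096 = (0.109464 + 0.220052) / 0.365096 = 0.902544
d₂ = d₁ − σ√T = 0.902544 − 0.365096 = 0.537448
e^{−rT} = e^{−0.0664·2.3103} = 0.857783
N(d₁) = 0.816616,  N(d₂) = 0.704521
Call price V = S·N(d₁) − K·e^{−rT}·N(d₂) = 81.988238 − 54.383300 = 27.604938
φ(d₁) = (1/√(2π))·e^{−d₁²/2} = 0.265476
ν = S·φ(d₁)·√T = 40.512877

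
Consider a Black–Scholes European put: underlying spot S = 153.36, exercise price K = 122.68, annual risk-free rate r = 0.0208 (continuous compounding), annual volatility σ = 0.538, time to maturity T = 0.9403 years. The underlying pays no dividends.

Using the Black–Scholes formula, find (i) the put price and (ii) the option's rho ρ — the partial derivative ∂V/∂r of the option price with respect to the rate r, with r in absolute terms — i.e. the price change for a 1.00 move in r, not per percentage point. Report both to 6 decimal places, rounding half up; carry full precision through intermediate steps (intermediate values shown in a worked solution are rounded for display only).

price = 14.540321
ρ = -47.396036

σ√T = 0.538·√0.9403 = 0.521694
d₁ = (ln(S/K) + (r+σ²/2)T) / (σ√T) = (ln(153.36/122.68) + (0.0208+0.538²/2)·0.9403) / 0.521694 = (0.223209 + 0.155640) / 0.521694 = 0.726191
d₂ = d₁ − σ√T = 0.726191 − 0.521694 = 0.204497
e^{−rT} = e^{−0.0208·0.9403} = 0.980632
N(−d₁) = 0.233861,  N(−d₂) = 0.418982
Put price V = K·e^{−rT}·N(−d₂) − S·N(−d₁) = 50.405228 − 35.864907 = 14.540321
ρ = −K·T·e^{−rT}·N(−d₂) = -47.396036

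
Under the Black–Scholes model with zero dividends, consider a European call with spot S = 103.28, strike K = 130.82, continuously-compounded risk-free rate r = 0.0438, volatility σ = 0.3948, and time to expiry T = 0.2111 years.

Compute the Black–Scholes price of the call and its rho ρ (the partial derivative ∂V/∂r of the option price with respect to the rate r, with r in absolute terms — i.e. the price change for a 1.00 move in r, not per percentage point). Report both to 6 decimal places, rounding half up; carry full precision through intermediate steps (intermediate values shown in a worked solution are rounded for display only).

price = 1.053954
ρ = 2.453275

σ√T = 0.3948·√0.2111 = 0.181393
d₁ = (ln(S/K) + (r+σ²/2)T) / (σ√T) = (ln(103.28/130.82) + (0.0438+0.3948²/2)·0.2111) / 0.181393 = (-0.236379 + 0.025698) / 0.181393 = -1.161458
d₂ = d₁ − σ√T = -1.161458 − 0.181393 = -1.342851
e^{−rT} = e^{−0.0438·0.2111} = 0.990796
N(d₁) = 0.122728,  N(d₂) = 0.089660
Call price V = S·N(d₁) − K·e^{−rT}·N(d₂) = 12.675340 − 11.621386 = 1.053954
ρ = K·T·e^{−rT}·N(d₂) = 2.453275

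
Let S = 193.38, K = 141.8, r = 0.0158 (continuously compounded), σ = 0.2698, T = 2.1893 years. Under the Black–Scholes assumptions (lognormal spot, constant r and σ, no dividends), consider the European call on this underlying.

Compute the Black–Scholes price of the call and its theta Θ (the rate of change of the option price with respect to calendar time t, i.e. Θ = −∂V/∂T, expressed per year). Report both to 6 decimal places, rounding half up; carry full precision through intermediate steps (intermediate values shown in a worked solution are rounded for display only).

σ√T = 0.2698·√2.1893 = 0.399204
d₁ = (ln(S/K) + (r+σ²/2)T) / (σ√T) = (ln(193.38/141.8) + (0.0158+0.2698²/2)·2.1893) / 0.399204 = (0.310240 + 0.114273) / 0.399204 = 1.063398
d₂ = d₁ − σ√T = 1.063398 − 0.399204 = 0.664194
e^{−rT} = e^{−0.0158·2.1893} = 0.966000
N(d₁) = 0.856199,  N(d₂) = 0.746717
Call price V = S·N(d₁) − K·e^{−rT}·N(d₂) = 165.571795 − 102.284436 = 63.287359
φ(d₁) = (1/√(2π))·e^{−d₁²/2} = 0.226651
Θ = −S·φ(d₁)·σ/(2√T) − r·K·e^{−rT}·N(d₂) = −3.996020 − 1.616094 = -5.612114

price = 63.287359
Θ = -5.612114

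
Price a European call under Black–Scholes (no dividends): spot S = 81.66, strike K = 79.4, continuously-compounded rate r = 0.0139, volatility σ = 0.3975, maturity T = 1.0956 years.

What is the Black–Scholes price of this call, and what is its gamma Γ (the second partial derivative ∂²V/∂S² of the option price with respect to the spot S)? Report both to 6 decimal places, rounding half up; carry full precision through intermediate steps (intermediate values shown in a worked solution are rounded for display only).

σ√T = 0.3975·√1.0956 = 0.416067
d₁ = (ln(S/K) + (r+σ²/2)T) / (σ√T) = (ln(81.66/79.4) + (0.0139+0.3975²/2)·1.0956) / 0.416067 = (0.028066 + 0.101785) / 0.416067 = 0.312091
d₂ = d₁ − σ√T = 0.312091 − 0.416067 = -0.103976
e^{−rT} = e^{−0.0139·1.0956} = 0.984887
N(d₁) = 0.622514,  N(d₂) = 0.458594
Call price V = S·N(d₁) − K·e^{−rT}·N(d₂) = 50.834508 − 35.862055 = 14.972453
φ(d₁) = (1/√(2π))·e^{−d₁²/2} = 0.379979
Γ = φ(d₁) / (S·σ·√T) = 0.011184

price = 14.972453
Γ = 0.011184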